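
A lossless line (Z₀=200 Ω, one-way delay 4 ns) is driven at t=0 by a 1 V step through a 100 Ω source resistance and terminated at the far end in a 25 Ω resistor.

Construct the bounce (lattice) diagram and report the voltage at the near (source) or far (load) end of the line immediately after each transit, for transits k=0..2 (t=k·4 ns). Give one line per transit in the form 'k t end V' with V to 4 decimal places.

0 0 source 0.6667
1 4 load 0.1481
2 8 source 0.3210

Γ_L=-0.777778, Γ_S=-0.333333; launch V₁=1·200/300=0.666667
k=0 src: V=0.6667
k=1 load: inc=0.666667, refl=0.666667·-0.777778=-0.5185; V=0.000000+0.666667+-0.518519=0.1481
k=2 src: inc=-0.518519, refl=-0.518519·-0.333333=0.1728; V=0.666667+-0.518519+0.172840=0.3210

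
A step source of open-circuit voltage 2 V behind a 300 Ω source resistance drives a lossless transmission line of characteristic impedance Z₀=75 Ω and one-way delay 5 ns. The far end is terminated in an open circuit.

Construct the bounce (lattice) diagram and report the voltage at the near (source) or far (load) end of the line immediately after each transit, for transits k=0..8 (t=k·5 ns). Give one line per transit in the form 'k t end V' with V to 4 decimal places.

0 0 source 0.4000
1 5 load 0.8000
2 10 source 1.0400
3 15 load 1.2800
4 20 source 1.4240
5 25 load 1.5680
6 30 source 1.6544
7 35 load 1.7408
8 40 source 1.7926

Γ_L=1.000000, Γ_S=0.600000; launch V₁=2·75/375=0.400000
k=0 src: V=0.4000
k=1 load: inc=0.400000, refl=0.400000·1.000000=0.4000; V=0.000000+0.400000+0.400000=0.8000
k=2 src: inc=0.400000, refl=0.400000·0.600000=0.2400; V=0.400000+0.400000+0.240000=1.0400
k=3 load: inc=0.240000, refl=0.240000·1.000000=0.2400; V=0.800000+0.240000+0.240000=1.2800
k=4 src: inc=0.240000, refl=0.240000·0.600000=0.1440; V=1.040000+0.240000+0.144000=1.4240
k=5 load: inc=0.144000, refl=0.144000·1.000000=0.1440; V=1.280000+0.144000+0.144000=1.5680
k=6 src: inc=0.144000, refl=0.144000·0.600000=0.0864; V=1.424000+0.144000+0.086400=1.6544
k=7 load: inc=0.086400, refl=0.086400·1.000000=0.0864; V=1.568000+0.086400+0.086400=1.7408
k=8 src: inc=0.086400, refl=0.086400·0.600000=0.0518; V=1.654400+0.086400+0.051840=1.7926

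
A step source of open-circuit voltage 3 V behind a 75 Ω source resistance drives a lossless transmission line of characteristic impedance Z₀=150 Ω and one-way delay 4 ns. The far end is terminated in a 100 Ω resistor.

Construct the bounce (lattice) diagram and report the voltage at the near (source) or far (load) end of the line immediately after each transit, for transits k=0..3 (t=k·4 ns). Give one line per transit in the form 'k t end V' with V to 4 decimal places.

Γ_L=-0.200000, Γ_S=-0.333333; launch V₁=3·150/225=2.000000
k=0 src: V=2.0000
k=1 load: inc=2.000000, refl=2.000000·-0.200000=-0.4000; V=0.000000+2.000000+-0.400000=1.6000
k=2 src: inc=-0.400000, refl=-0.400000·-0.333333=0.1333; V=2.000000+-0.400000+0.133333=1.7333
k=3 load: inc=0.133333, refl=0.133333·-0.200000=-0.0267; V=1.600000+0.133333+-0.026667=1.7067

0 0 source 2.0000
1 4 load 1.6000
2 8 source 1.7333
3 12 load 1.7067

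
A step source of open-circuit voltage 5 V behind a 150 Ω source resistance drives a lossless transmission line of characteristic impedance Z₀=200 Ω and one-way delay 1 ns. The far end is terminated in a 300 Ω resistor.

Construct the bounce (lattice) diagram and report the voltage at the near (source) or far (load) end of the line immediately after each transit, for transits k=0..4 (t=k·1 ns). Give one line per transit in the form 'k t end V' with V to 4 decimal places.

Γ_L=0.200000, Γ_S=-0.142857; launch V₁=5·200/350=2.857143
k=0 src: V=2.8571
k=1 load: inc=2.857143, refl=2.857143·0.200000=0.5714; V=0.000000+2.857143+0.571429=3.4286
k=2 src: inc=0.571429, refl=0.571429·-0.142857=-0.0816; V=2.857143+0.571429+-0.081633=3.3469
k=3 load: inc=-0.081633, refl=-0.081633·0.200000=-0.0163; V=3.428571+-0.081633+-0.016327=3.3306
k=4 src: inc=-0.016327, refl=-0.016327·-0.142857=0.0023; V=3.346939+-0.016327+0.002332=3.3329

0 0 source 2.8571
1 1 load 3.4286
2 2 source 3.3469
3 3 load 3.3306
4 4 source 3.3329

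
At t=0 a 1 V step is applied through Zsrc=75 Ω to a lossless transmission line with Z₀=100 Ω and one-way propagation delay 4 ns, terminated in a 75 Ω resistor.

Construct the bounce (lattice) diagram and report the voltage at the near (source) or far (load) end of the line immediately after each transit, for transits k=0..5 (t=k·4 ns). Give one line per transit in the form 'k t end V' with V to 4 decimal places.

Γ_L=-0.142857, Γ_S=-0.142857; launch V₁=1·100/175=0.571429
k=0 src: V=0.5714
k=1 load: inc=0.571429, refl=0.571429·-0.142857=-0.0816; V=0.000000+0.571429+-0.081633=0.4898
k=2 src: inc=-0.081633, refl=-0.081633·-0.142857=0.0117; V=0.571429+-0.081633+0.011662=0.5015
k=3 load: inc=0.011662, refl=0.011662·-0.142857=-0.0017; V=0.489796+0.011662+-0.001666=0.4998
k=4 src: inc=-0.001666, refl=-0.001666·-0.142857=0.0002; V=0.501458+-0.001666+0.000238=0.5000
k=5 load: inc=0.000238, refl=0.000238·-0.142857=-0.0000; V=0.499792+0.000238+-0.000034=0.5000

0 0 source 0.5714
1 4 load 0.4898
2 8 source 0.5015
3 12 load 0.4998
4 16 source 0.5000
5 20 load 0.5000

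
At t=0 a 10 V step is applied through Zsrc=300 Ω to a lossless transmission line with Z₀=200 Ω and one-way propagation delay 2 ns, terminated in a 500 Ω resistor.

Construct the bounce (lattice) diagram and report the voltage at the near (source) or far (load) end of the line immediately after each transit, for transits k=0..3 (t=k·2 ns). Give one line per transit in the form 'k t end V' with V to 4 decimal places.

0 0 source 4.0000
1 2 load 5.7143
2 4 source 6.0571
3 6 load 6.2041

Γ_L=0.428571, Γ_S=0.200000; launch V₁=10·200/500=4.000000
k=0 src: V=4.0000
k=1 load: inc=4.000000, refl=4.000000·0.428571=1.7143; V=0.000000+4.000000+1.714286=5.7143
k=2 src: inc=1.714286, refl=1.714286·0.200000=0.3429; V=4.000000+1.714286+0.342857=6.0571
k=3 load: inc=0.342857, refl=0.342857·0.428571=0.1469; V=5.714286+0.342857+0.146939=6.2041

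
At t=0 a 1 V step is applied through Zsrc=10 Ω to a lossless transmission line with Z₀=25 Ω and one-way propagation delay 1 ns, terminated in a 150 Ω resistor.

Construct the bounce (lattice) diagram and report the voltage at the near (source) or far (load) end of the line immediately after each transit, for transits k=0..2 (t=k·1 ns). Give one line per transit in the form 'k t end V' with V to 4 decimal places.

Γ_L=0.714286, Γ_S=-0.428571; launch V₁=1·25/35=0.714286
k=0 src: V=0.7143
k=1 load: inc=0.714286, refl=0.714286·0.714286=0.5102; V=0.000000+0.714286+0.510204=1.2245
k=2 src: inc=0.510204, refl=0.510204·-0.428571=-0.2187; V=0.714286+0.510204+-0.218659=1.0058

0 0 source 0.7143
1 1 load 1.2245
2 2 source 1.0058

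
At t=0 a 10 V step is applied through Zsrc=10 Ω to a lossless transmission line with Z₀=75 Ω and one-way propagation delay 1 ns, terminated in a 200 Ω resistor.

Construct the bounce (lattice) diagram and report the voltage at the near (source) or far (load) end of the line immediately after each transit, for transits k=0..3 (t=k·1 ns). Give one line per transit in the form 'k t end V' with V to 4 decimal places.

Γ_L=0.454545, Γ_S=-0.764706; launch V₁=10·75/85=8.823529
k=0 src: V=8.8235
k=1 load: inc=8.823529, refl=8.823529·0.454545=4.0107; V=0.000000+8.823529+4.010695=12.8342
k=2 src: inc=4.010695, refl=4.010695·-0.764706=-3.0670; V=8.823529+4.010695+-3.067002=9.7672
k=3 load: inc=-3.067002, refl=-3.067002·0.454545=-1.3941; V=12.834225+-3.067002+-1.394092=8.3731

0 0 source 8.8235
1 1 load 12.8342
2 2 source 9.7672
3 3 load 8.3731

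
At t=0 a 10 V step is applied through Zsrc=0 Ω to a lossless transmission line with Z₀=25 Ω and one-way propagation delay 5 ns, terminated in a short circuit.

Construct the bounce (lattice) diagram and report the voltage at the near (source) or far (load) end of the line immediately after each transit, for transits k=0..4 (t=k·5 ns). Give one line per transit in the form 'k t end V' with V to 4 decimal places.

Γ_L=-1.000000, Γ_S=-1.000000; launch V₁=10·25/25=10.000000
k=0 src: V=10.0000
k=1 load: inc=10.000000, refl=10.000000·-1.000000=-10.0000; V=0.000000+10.000000+-10.000000=0.0000
k=2 src: inc=-10.000000, refl=-10.000000·-1.000000=10.0000; V=10.000000+-10.000000+10.000000=10.0000
k=3 load: inc=10.000000, refl=10.000000·-1.000000=-10.0000; V=0.000000+10.000000+-10.000000=0.0000
k=4 src: inc=-10.000000, refl=-10.000000·-1.000000=10.0000; V=10.000000+-10.000000+10.000000=10.0000

0 0 source 10.0000
1 5 load 0.0000
2 10 source 10.0000
3 15 load 0.0000
4 20 source 10.0000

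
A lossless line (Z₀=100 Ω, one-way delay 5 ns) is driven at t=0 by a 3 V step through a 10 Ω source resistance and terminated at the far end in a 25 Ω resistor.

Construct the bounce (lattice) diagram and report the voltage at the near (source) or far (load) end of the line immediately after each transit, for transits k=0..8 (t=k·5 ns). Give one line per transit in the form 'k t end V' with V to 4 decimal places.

0 0 source 2.7273
1 5 load 1.0909
2 10 source 2.4298
3 15 load 1.6264
4 20 source 2.2837
5 25 load 1.8893
6 30 source 2.2120
7 35 load 2.0184
8 40 source 2.1768

Γ_L=-0.600000, Γ_S=-0.818182; launch V₁=3·100/110=2.727273
k=0 src: V=2.7273
k=1 load: inc=2.727273, refl=2.727273·-0.600000=-1.6364; V=0.000000+2.727273+-1.636364=1.0909
k=2 src: inc=-1.636364, refl=-1.636364·-0.818182=1.3388; V=2.727273+-1.636364+1.338843=2.4298
k=3 load: inc=1.338843, refl=1.338843·-0.600000=-0.8033; V=1.090909+1.338843+-0.803306=1.6264
k=4 src: inc=-0.803306, refl=-0.803306·-0.818182=0.6573; V=2.429752+-0.803306+0.657250=2.2837
k=5 load: inc=0.657250, refl=0.657250·-0.600000=-0.3944; V=1.626446+0.657250+-0.394350=1.8893
k=6 src: inc=-0.394350, refl=-0.394350·-0.818182=0.3227; V=2.283696+-0.394350+0.322650=2.2120
k=7 load: inc=0.322650, refl=0.322650·-0.600000=-0.1936; V=1.889346+0.322650+-0.193590=2.0184
k=8 src: inc=-0.193590, refl=-0.193590·-0.818182=0.1584; V=2.211996+-0.193590+0.158392=2.1768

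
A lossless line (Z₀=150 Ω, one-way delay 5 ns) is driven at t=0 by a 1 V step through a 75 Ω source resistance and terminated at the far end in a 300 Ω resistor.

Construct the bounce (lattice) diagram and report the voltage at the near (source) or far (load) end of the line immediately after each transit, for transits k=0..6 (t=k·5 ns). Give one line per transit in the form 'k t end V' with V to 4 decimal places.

0 0 source 0.6667
1 5 load 0.8889
2 10 source 0.8148
3 15 load 0.7901
4 20 source 0.7984
5 25 load 0.8011
6 30 source 0.8002

Γ_L=0.333333, Γ_S=-0.333333; launch V₁=1·150/225=0.666667
k=0 src: V=0.6667
k=1 load: inc=0.666667, refl=0.666667·0.333333=0.2222; V=0.000000+0.666667+0.222222=0.8889
k=2 src: inc=0.222222, refl=0.222222·-0.333333=-0.0741; V=0.666667+0.222222+-0.074074=0.8148
k=3 load: inc=-0.074074, refl=-0.074074·0.333333=-0.0247; V=0.888889+-0.074074+-0.024691=0.7901
k=4 src: inc=-0.024691, refl=-0.024691·-0.333333=0.0082; V=0.814815+-0.024691+0.008230=0.7984
k=5 load: inc=0.008230, refl=0.008230·0.333333=0.0027; V=0.790123+0.008230+0.002743=0.8011
k=6 src: inc=0.002743, refl=0.002743·-0.333333=-0.0009; V=0.798354+0.002743+-0.000914=0.8002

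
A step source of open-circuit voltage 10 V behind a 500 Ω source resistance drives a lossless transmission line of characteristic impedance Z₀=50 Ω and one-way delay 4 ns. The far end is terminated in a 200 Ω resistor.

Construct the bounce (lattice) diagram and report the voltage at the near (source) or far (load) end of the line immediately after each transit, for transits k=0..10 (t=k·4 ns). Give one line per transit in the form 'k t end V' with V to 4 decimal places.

Γ_L=0.600000, Γ_S=0.818182; launch V₁=10·50/550=0.909091
k=0 src: V=0.9091
k=1 load: inc=0.909091, refl=0.909091·0.600000=0.5455; V=0.000000+0.909091+0.545455=1.4545
k=2 src: inc=0.545455, refl=0.545455·0.818182=0.4463; V=0.909091+0.545455+0.446281=1.9008
k=3 load: inc=0.446281, refl=0.446281·0.600000=0.2678; V=1.454545+0.446281+0.267769=2.1686
k=4 src: inc=0.267769, refl=0.267769·0.818182=0.2191; V=1.900826+0.267769+0.219083=2.3877
k=5 load: inc=0.219083, refl=0.219083·0.600000=0.1315; V=2.168595+0.219083+0.131450=2.5191
k=6 src: inc=0.131450, refl=0.131450·0.818182=0.1076; V=2.387678+0.131450+0.107550=2.6267
k=7 load: inc=0.107550, refl=0.107550·0.600000=0.0645; V=2.519128+0.107550+0.064530=2.6912
k=8 src: inc=0.064530, refl=0.064530·0.818182=0.0528; V=2.626679+0.064530+0.052797=2.7440
k=9 load: inc=0.052797, refl=0.052797·0.600000=0.0317; V=2.691209+0.052797+0.031678=2.7757
k=10 src: inc=0.031678, refl=0.031678·0.818182=0.0259; V=2.744006+0.031678+0.025919=2.8016

0 0 source 0.9091
1 4 load 1.4545
2 8 source 1.9008
3 12 load 2.1686
4 16 source 2.3877
5 20 load 2.5191
6 24 source 2.6267
7 28 load 2.6912
8 32 source 2.7440
9 36 load 2.7757
10 40 source 2.8016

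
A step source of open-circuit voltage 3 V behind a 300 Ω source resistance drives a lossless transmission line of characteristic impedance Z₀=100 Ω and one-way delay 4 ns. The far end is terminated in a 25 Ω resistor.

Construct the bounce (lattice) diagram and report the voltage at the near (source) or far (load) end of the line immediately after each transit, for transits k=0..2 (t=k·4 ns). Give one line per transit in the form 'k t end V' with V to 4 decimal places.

0 0 source 0.7500
1 4 load 0.3000
2 8 source 0.0750

Γ_L=-0.600000, Γ_S=0.500000; launch V₁=3·100/400=0.750000
k=0 src: V=0.7500
k=1 load: inc=0.750000, refl=0.750000·-0.600000=-0.4500; V=0.000000+0.750000+-0.450000=0.3000
k=2 src: inc=-0.450000, refl=-0.450000·0.500000=-0.2250; V=0.750000+-0.450000+-0.225000=0.0750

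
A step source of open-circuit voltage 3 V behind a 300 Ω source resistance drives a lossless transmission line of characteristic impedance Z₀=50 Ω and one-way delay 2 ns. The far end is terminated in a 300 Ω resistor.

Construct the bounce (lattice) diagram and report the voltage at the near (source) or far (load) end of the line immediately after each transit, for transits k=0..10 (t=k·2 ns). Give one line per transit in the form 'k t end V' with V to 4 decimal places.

Γ_L=0.714286, Γ_S=0.714286; launch V₁=3·50/350=0.428571
k=0 src: V=0.4286
k=1 load: inc=0.428571, refl=0.428571·0.714286=0.3061; V=0.000000+0.428571+0.306122=0.7347
k=2 src: inc=0.306122, refl=0.306122·0.714286=0.2187; V=0.428571+0.306122+0.218659=0.9534
k=3 load: inc=0.218659, refl=0.218659·0.714286=0.1562; V=0.734694+0.218659+0.156185=1.1095
k=4 src: inc=0.156185, refl=0.156185·0.714286=0.1116; V=0.953353+0.156185+0.111561=1.2211
k=5 load: inc=0.111561, refl=0.111561·0.714286=0.0797; V=1.109538+0.111561+0.079686=1.3008
k=6 src: inc=0.079686, refl=0.079686·0.714286=0.0569; V=1.221098+0.079686+0.056919=1.3577
k=7 load: inc=0.056919, refl=0.056919·0.714286=0.0407; V=1.300785+0.056919+0.040656=1.3984
k=8 src: inc=0.040656, refl=0.040656·0.714286=0.0290; V=1.357703+0.040656+0.029040=1.4274
k=9 load: inc=0.029040, refl=0.029040·0.714286=0.0207; V=1.398359+0.029040+0.020743=1.4481
k=10 src: inc=0.020743, refl=0.020743·0.714286=0.0148; V=1.427400+0.020743+0.014816=1.4630

0 0 source 0.4286
1 2 load 0.7347
2 4 source 0.9534
3 6 load 1.1095
4 8 source 1.2211
5 10 load 1.3008
6 12 source 1.3577
7 14 load 1.3984
8 16 source 1.4274
9 18 load 1.4481
10 20 source 1.4630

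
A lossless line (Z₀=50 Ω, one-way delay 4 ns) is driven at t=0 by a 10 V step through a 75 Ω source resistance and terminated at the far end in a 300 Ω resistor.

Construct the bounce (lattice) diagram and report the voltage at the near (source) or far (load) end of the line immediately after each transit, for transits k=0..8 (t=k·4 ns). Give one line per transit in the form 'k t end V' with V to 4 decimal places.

0 0 source 4.0000
1 4 load 6.8571
2 8 source 7.4286
3 12 load 7.8367
4 16 source 7.9184
5 20 load 7.9767
6 24 source 7.9883
7 28 load 7.9967
8 32 source 7.9983

Γ_L=0.714286, Γ_S=0.200000; launch V₁=10·50/125=4.000000
k=0 src: V=4.0000
k=1 load: inc=4.000000, refl=4.000000·0.714286=2.8571; V=0.000000+4.000000+2.857143=6.8571
k=2 src: inc=2.857143, refl=2.857143·0.200000=0.5714; V=4.000000+2.857143+0.571429=7.4286
k=3 load: inc=0.571429, refl=0.571429·0.714286=0.4082; V=6.857143+0.571429+0.408163=7.8367
k=4 src: inc=0.408163, refl=0.408163·0.200000=0.0816; V=7.428571+0.408163+0.081633=7.9184
k=5 load: inc=0.081633, refl=0.081633·0.714286=0.0583; V=7.836735+0.081633+0.058309=7.9767
k=6 src: inc=0.058309, refl=0.058309·0.200000=0.0117; V=7.918367+0.058309+0.011662=7.9883
k=7 load: inc=0.011662, refl=0.011662·0.714286=0.0083; V=7.976676+0.011662+0.008330=7.9967
k=8 src: inc=0.008330, refl=0.008330·0.200000=0.0017; V=7.988338+0.008330+0.001666=7.9983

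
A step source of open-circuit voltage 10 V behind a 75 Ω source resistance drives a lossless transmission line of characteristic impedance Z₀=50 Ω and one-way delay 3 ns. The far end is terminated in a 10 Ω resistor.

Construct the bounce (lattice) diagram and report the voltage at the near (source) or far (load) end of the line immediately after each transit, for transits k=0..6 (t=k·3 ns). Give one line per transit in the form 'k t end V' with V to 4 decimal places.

0 0 source 4.0000
1 3 load 1.3333
2 6 source 0.8000
3 9 load 1.1556
4 12 source 1.2267
5 15 load 1.1793
6 18 source 1.1698

Γ_L=-0.666667, Γ_S=0.200000; launch V₁=10·50/125=4.000000
k=0 src: V=4.0000
k=1 load: inc=4.000000, refl=4.000000·-0.666667=-2.6667; V=0.000000+4.000000+-2.666667=1.3333
k=2 src: inc=-2.666667, refl=-2.666667·0.200000=-0.5333; V=4.000000+-2.666667+-0.533333=0.8000
k=3 load: inc=-0.533333, refl=-0.533333·-0.666667=0.3556; V=1.333333+-0.533333+0.355556=1.1556
k=4 src: inc=0.355556, refl=0.355556·0.200000=0.0711; V=0.800000+0.355556+0.071111=1.2267
k=5 load: inc=0.071111, refl=0.071111·-0.666667=-0.0474; V=1.155556+0.071111+-0.047407=1.1793
k=6 src: inc=-0.047407, refl=-0.047407·0.200000=-0.0095; V=1.226667+-0.047407+-0.009481=1.1698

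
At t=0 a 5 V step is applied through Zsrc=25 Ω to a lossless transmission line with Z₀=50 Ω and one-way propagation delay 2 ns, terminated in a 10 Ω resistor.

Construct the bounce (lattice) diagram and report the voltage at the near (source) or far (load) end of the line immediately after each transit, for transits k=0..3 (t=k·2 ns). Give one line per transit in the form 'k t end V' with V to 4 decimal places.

0 0 source 3.3333
1 2 load 1.1111
2 4 source 1.8519
3 6 load 1.3580

Γ_L=-0.666667, Γ_S=-0.333333; launch V₁=5·50/75=3.333333
k=0 src: V=3.3333
k=1 load: inc=3.333333, refl=3.333333·-0.666667=-2.2222; V=0.000000+3.333333+-2.222222=1.1111
k=2 src: inc=-2.222222, refl=-2.222222·-0.333333=0.7407; V=3.333333+-2.222222+0.740741=1.8519
k=3 load: inc=0.740741, refl=0.740741·-0.666667=-0.4938; V=1.111111+0.740741+-0.493827=1.3580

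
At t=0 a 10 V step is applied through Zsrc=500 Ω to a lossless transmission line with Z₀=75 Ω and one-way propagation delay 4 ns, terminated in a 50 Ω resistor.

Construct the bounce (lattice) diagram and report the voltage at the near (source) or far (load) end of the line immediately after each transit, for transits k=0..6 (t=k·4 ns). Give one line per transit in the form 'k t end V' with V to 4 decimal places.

0 0 source 1.3043
1 4 load 1.0435
2 8 source 0.8507
3 12 load 0.8892
4 16 source 0.9177
5 20 load 0.9120
6 24 source 0.9078

Γ_L=-0.200000, Γ_S=0.739130; launch V₁=10·75/575=1.304348
k=0 src: V=1.3043
k=1 load: inc=1.304348, refl=1.304348·-0.200000=-0.2609; V=0.000000+1.304348+-0.260870=1.0435
k=2 src: inc=-0.260870, refl=-0.260870·0.739130=-0.1928; V=1.304348+-0.260870+-0.192817=0.8507
k=3 load: inc=-0.192817, refl=-0.192817·-0.200000=0.0386; V=1.043478+-0.192817+0.038563=0.8892
k=4 src: inc=0.038563, refl=0.038563·0.739130=0.0285; V=0.850662+0.038563+0.028503=0.9177
k=5 load: inc=0.028503, refl=0.028503·-0.200000=-0.0057; V=0.889225+0.028503+-0.005701=0.9120
k=6 src: inc=-0.005701, refl=-0.005701·0.739130=-0.0042; V=0.917728+-0.005701+-0.004214=0.9078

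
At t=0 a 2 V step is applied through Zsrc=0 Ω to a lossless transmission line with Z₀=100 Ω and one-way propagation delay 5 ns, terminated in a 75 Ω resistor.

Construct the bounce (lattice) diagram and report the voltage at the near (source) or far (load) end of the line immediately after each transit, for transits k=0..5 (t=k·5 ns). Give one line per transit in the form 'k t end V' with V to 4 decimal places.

0 0 source 2.0000
1 5 load 1.7143
2 10 source 2.0000
3 15 load 1.9592
4 20 source 2.0000
5 25 load 1.9942

Γ_L=-0.142857, Γ_S=-1.000000; launch V₁=2·100/100=2.000000
k=0 src: V=2.0000
k=1 load: inc=2.000000, refl=2.000000·-0.142857=-0.2857; V=0.000000+2.000000+-0.285714=1.7143
k=2 src: inc=-0.285714, refl=-0.285714·-1.000000=0.2857; V=2.000000+-0.285714+0.285714=2.0000
k=3 load: inc=0.285714, refl=0.285714·-0.142857=-0.0408; V=1.714286+0.285714+-0.040816=1.9592
k=4 src: inc=-0.040816, refl=-0.040816·-1.000000=0.0408; V=2.000000+-0.040816+0.040816=2.0000
k=5 load: inc=0.040816, refl=0.040816·-0.142857=-0.0058; V=1.959184+0.040816+-0.005831=1.9942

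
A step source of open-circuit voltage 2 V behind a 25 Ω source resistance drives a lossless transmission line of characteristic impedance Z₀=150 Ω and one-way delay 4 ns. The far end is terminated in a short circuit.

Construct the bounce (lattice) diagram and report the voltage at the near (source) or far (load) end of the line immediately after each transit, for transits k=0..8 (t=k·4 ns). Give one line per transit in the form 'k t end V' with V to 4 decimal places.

Γ_L=-1.000000, Γ_S=-0.714286; launch V₁=2·150/175=1.714286
k=0 src: V=1.7143
k=1 load: inc=1.714286, refl=1.714286·-1.000000=-1.7143; V=0.000000+1.714286+-1.714286=0.0000
k=2 src: inc=-1.714286, refl=-1.714286·-0.714286=1.2245; V=1.714286+-1.714286+1.224490=1.2245
k=3 load: inc=1.224490, refl=1.224490·-1.000000=-1.2245; V=0.000000+1.224490+-1.224490=0.0000
k=4 src: inc=-1.224490, refl=-1.224490·-0.714286=0.8746; V=1.224490+-1.224490+0.874636=0.8746
k=5 load: inc=0.874636, refl=0.874636·-1.000000=-0.8746; V=0.000000+0.874636+-0.874636=0.0000
k=6 src: inc=-0.874636, refl=-0.874636·-0.714286=0.6247; V=0.874636+-0.874636+0.624740=0.6247
k=7 load: inc=0.624740, refl=0.624740·-1.000000=-0.6247; V=0.000000+0.624740+-0.624740=0.0000
k=8 src: inc=-0.624740, refl=-0.624740·-0.714286=0.4462; V=0.624740+-0.624740+0.446243=0.4462

0 0 source 1.7143
1 4 load 0.0000
2 8 source 1.2245
3 12 load 0.0000
4 16 source 0.8746
5 20 load 0.0000
6 24 source 0.6247
7 28 load 0.0000
8 32 source 0.4462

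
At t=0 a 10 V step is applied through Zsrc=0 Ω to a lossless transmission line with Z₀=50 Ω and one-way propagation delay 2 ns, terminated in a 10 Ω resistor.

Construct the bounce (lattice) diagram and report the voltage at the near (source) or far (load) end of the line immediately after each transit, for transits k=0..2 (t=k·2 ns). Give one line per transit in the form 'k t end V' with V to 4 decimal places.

0 0 source 10.0000
1 2 load 3.3333
2 4 source 10.0000

Γ_L=-0.666667, Γ_S=-1.000000; launch V₁=10·50/50=10.000000
k=0 src: V=10.0000
k=1 load: inc=10.000000, refl=10.000000·-0.666667=-6.6667; V=0.000000+10.000000+-6.666667=3.3333
k=2 src: inc=-6.666667, refl=-6.666667·-1.000000=6.6667; V=10.000000+-6.666667+6.666667=10.0000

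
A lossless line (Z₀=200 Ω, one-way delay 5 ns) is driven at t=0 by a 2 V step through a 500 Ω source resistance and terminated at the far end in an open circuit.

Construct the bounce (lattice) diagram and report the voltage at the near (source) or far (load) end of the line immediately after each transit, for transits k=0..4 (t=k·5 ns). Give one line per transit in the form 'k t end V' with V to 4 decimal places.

Γ_L=1.000000, Γ_S=0.428571; launch V₁=2·200/700=0.571429
k=0 src: V=0.5714
k=1 load: inc=0.571429, refl=0.571429·1.000000=0.5714; V=0.000000+0.571429+0.571429=1.1429
k=2 src: inc=0.571429, refl=0.571429·0.428571=0.2449; V=0.571429+0.571429+0.244898=1.3878
k=3 load: inc=0.244898, refl=0.244898·1.000000=0.2449; V=1.142857+0.244898+0.244898=1.6327
k=4 src: inc=0.244898, refl=0.244898·0.428571=0.1050; V=1.387755+0.244898+0.104956=1.7376

0 0 source 0.5714
1 5 load 1.1429
2 10 source 1.3878
3 15 load 1.6327
4 20 source 1.7376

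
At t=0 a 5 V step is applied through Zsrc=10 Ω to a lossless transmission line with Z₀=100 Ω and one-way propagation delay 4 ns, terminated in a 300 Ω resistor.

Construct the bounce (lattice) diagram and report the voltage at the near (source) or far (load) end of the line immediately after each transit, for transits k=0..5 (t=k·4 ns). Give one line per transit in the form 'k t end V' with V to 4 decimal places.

0 0 source 4.5455
1 4 load 6.8182
2 8 source 4.9587
3 12 load 4.0289
4 16 source 4.7896
5 20 load 5.1700

Γ_L=0.500000, Γ_S=-0.818182; launch V₁=5·100/110=4.545455
k=0 src: V=4.5455
k=1 load: inc=4.545455, refl=4.545455·0.500000=2.2727; V=0.000000+4.545455+2.272727=6.8182
k=2 src: inc=2.272727, refl=2.272727·-0.818182=-1.8595; V=4.545455+2.272727+-1.859504=4.9587
k=3 load: inc=-1.859504, refl=-1.859504·0.500000=-0.9298; V=6.818182+-1.859504+-0.929752=4.0289
k=4 src: inc=-0.929752, refl=-0.929752·-0.818182=0.7607; V=4.958678+-0.929752+0.760706=4.7896
k=5 load: inc=0.760706, refl=0.760706·0.500000=0.3804; V=4.028926+0.760706+0.380353=5.1700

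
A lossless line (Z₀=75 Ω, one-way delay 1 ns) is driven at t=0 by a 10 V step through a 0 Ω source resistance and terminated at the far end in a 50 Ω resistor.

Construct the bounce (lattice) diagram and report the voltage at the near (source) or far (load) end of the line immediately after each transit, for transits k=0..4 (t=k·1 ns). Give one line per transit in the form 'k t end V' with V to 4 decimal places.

0 0 source 10.0000
1 1 load 8.0000
2 2 source 10.0000
3 3 load 9.6000
4 4 source 10.0000

Γ_L=-0.200000, Γ_S=-1.000000; launch V₁=10·75/75=10.000000
k=0 src: V=10.0000
k=1 load: inc=10.000000, refl=10.000000·-0.200000=-2.0000; V=0.000000+10.000000+-2.000000=8.0000
k=2 src: inc=-2.000000, refl=-2.000000·-1.000000=2.0000; V=10.000000+-2.000000+2.000000=10.0000
k=3 load: inc=2.000000, refl=2.000000·-0.200000=-0.4000; V=8.000000+2.000000+-0.400000=9.6000
k=4 src: inc=-0.400000, refl=-0.400000·-1.000000=0.4000; V=10.000000+-0.400000+0.400000=10.0000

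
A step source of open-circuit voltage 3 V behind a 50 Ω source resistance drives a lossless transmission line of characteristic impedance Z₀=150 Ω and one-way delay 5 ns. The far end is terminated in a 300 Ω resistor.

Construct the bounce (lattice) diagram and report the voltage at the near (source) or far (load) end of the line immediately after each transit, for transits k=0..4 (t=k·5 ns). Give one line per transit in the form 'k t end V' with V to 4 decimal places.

0 0 source 2.2500
1 5 load 3.0000
2 10 source 2.6250
3 15 load 2.5000
4 20 source 2.5625

Γ_L=0.333333, Γ_S=-0.500000; launch V₁=3·150/200=2.250000
k=0 src: V=2.2500
k=1 load: inc=2.250000, refl=2.250000·0.333333=0.7500; V=0.000000+2.250000+0.750000=3.0000
k=2 src: inc=0.750000, refl=0.750000·-0.500000=-0.3750; V=2.250000+0.750000+-0.375000=2.6250
k=3 load: inc=-0.375000, refl=-0.375000·0.333333=-0.1250; V=3.000000+-0.375000+-0.125000=2.5000
k=4 src: inc=-0.125000, refl=-0.125000·-0.500000=0.0625; V=2.625000+-0.125000+0.062500=2.5625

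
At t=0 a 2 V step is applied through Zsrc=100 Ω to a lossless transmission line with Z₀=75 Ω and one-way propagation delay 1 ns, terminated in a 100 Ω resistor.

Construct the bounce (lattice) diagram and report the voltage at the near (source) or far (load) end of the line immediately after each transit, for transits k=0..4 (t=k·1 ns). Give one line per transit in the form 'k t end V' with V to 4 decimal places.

0 0 source 0.8571
1 1 load 0.9796
2 2 source 0.9971
3 3 load 0.9996
4 4 source 0.9999

Γ_L=0.142857, Γ_S=0.142857; launch V₁=2·75/175=0.857143
k=0 src: V=0.8571
k=1 load: inc=0.857143, refl=0.857143·0.142857=0.1224; V=0.000000+0.857143+0.122449=0.9796
k=2 src: inc=0.122449, refl=0.122449·0.142857=0.0175; V=0.857143+0.122449+0.017493=0.9971
k=3 load: inc=0.017493, refl=0.017493·0.142857=0.0025; V=0.979592+0.017493+0.002499=0.9996
k=4 src: inc=0.002499, refl=0.002499·0.142857=0.0004; V=0.997085+0.002499+0.000357=0.9999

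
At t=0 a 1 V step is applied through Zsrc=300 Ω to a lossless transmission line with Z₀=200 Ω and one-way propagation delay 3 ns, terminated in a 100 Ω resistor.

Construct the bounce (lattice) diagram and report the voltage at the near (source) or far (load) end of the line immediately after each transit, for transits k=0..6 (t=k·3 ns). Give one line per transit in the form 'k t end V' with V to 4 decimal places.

0 0 source 0.4000
1 3 load 0.2667
2 6 source 0.2400
3 9 load 0.2489
4 12 source 0.2507
5 15 load 0.2501
6 18 source 0.2500

Γ_L=-0.333333, Γ_S=0.200000; launch V₁=1·200/500=0.400000
k=0 src: V=0.4000
k=1 load: inc=0.400000, refl=0.400000·-0.333333=-0.1333; V=0.000000+0.400000+-0.133333=0.2667
k=2 src: inc=-0.133333, refl=-0.133333·0.200000=-0.0267; V=0.400000+-0.133333+-0.026667=0.2400
k=3 load: inc=-0.026667, refl=-0.026667·-0.333333=0.0089; V=0.266667+-0.026667+0.008889=0.2489
k=4 src: inc=0.008889, refl=0.008889·0.200000=0.0018; V=0.240000+0.008889+0.001778=0.2507
k=5 load: inc=0.001778, refl=0.001778·-0.333333=-0.0006; V=0.248889+0.001778+-0.000593=0.2501
k=6 src: inc=-0.000593, refl=-0.000593·0.200000=-0.0001; V=0.250667+-0.000593+-0.000119=0.2500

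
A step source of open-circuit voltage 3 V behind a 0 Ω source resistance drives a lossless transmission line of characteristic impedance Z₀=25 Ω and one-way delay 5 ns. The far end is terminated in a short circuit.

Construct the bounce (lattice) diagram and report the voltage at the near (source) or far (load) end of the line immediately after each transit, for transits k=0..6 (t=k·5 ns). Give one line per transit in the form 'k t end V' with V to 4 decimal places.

Γ_L=-1.000000, Γ_S=-1.000000; launch V₁=3·25/25=3.000000
k=0 src: V=3.0000
k=1 load: inc=3.000000, refl=3.000000·-1.000000=-3.0000; V=0.000000+3.000000+-3.000000=0.0000
k=2 src: inc=-3.000000, refl=-3.000000·-1.000000=3.0000; V=3.000000+-3.000000+3.000000=3.0000
k=3 load: inc=3.000000, refl=3.000000·-1.000000=-3.0000; V=0.000000+3.000000+-3.000000=0.0000
k=4 src: inc=-3.000000, refl=-3.000000·-1.000000=3.0000; V=3.000000+-3.000000+3.000000=3.0000
k=5 load: inc=3.000000, refl=3.000000·-1.000000=-3.0000; V=0.000000+3.000000+-3.000000=0.0000
k=6 src: inc=-3.000000, refl=-3.000000·-1.000000=3.0000; V=3.000000+-3.000000+3.000000=3.0000

0 0 source 3.0000
1 5 load 0.0000
2 10 source 3.0000
3 15 load 0.0000
4 20 source 3.0000
5 25 load 0.0000
6 30 source 3.0000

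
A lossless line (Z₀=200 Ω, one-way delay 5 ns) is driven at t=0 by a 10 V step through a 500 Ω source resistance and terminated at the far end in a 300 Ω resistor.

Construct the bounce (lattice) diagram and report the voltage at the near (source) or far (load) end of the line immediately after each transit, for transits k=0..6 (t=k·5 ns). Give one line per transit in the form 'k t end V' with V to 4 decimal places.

0 0 source 2.8571
1 5 load 3.4286
2 10 source 3.6735
3 15 load 3.7224
4 20 source 3.7434
5 25 load 3.7476
6 30 source 3.7494

Γ_L=0.200000, Γ_S=0.428571; launch V₁=10·200/700=2.857143
k=0 src: V=2.8571
k=1 load: inc=2.857143, refl=2.857143·0.200000=0.5714; V=0.000000+2.857143+0.571429=3.4286
k=2 src: inc=0.571429, refl=0.571429·0.428571=0.2449; V=2.857143+0.571429+0.244898=3.6735
k=3 load: inc=0.244898, refl=0.244898·0.200000=0.0490; V=3.428571+0.244898+0.048980=3.7224
k=4 src: inc=0.048980, refl=0.048980·0.428571=0.0210; V=3.673469+0.048980+0.020991=3.7434
k=5 load: inc=0.020991, refl=0.020991·0.200000=0.0042; V=3.722449+0.020991+0.004198=3.7476
k=6 src: inc=0.004198, refl=0.004198·0.428571=0.0018; V=3.743440+0.004198+0.001799=3.7494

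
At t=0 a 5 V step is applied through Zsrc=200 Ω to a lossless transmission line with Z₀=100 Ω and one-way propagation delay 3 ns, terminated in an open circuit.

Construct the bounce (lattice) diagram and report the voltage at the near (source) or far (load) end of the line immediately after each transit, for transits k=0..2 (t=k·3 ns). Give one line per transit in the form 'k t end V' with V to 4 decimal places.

Γ_L=1.000000, Γ_S=0.333333; launch V₁=5·100/300=1.666667
k=0 src: V=1.6667
k=1 load: inc=1.666667, refl=1.666667·1.000000=1.6667; V=0.000000+1.666667+1.666667=3.3333
k=2 src: inc=1.666667, refl=1.666667·0.333333=0.5556; V=1.666667+1.666667+0.555556=3.8889

0 0 source 1.6667
1 3 load 3.3333
2 6 source 3.8889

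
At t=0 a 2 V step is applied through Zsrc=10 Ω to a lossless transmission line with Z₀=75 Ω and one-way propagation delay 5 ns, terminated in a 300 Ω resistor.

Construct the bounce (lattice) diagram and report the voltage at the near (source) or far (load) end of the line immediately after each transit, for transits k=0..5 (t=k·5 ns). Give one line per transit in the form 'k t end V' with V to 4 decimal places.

Γ_L=0.600000, Γ_S=-0.764706; launch V₁=2·75/85=1.764706
k=0 src: V=1.7647
k=1 load: inc=1.764706, refl=1.764706·0.600000=1.0588; V=0.000000+1.764706+1.058824=2.8235
k=2 src: inc=1.058824, refl=1.058824·-0.764706=-0.8097; V=1.764706+1.058824+-0.809689=2.0138
k=3 load: inc=-0.809689, refl=-0.809689·0.600000=-0.4858; V=2.823529+-0.809689+-0.485813=1.5280
k=4 src: inc=-0.485813, refl=-0.485813·-0.764706=0.3715; V=2.013841+-0.485813+0.371504=1.8995
k=5 load: inc=0.371504, refl=0.371504·0.600000=0.2229; V=1.528028+0.371504+0.222903=2.1224

0 0 source 1.7647
1 5 load 2.8235
2 10 source 2.0138
3 15 load 1.5280
4 20 source 1.8995
5 25 load 2.1224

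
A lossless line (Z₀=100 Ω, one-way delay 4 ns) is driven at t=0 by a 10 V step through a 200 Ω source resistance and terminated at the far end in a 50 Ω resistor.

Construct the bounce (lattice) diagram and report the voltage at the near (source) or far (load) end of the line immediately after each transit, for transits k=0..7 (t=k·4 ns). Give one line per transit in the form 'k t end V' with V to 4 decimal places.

0 0 source 3.3333
1 4 load 2.2222
2 8 source 1.8519
3 12 load 1.9753
4 16 source 2.0165
5 20 load 2.0027
6 24 source 1.9982
7 28 load 1.9997

Γ_L=-0.333333, Γ_S=0.333333; launch V₁=10·100/300=3.333333
k=0 src: V=3.3333
k=1 load: inc=3.333333, refl=3.333333·-0.333333=-1.1111; V=0.000000+3.333333+-1.111111=2.2222
k=2 src: inc=-1.111111, refl=-1.111111·0.333333=-0.3704; V=3.333333+-1.111111+-0.370370=1.8519
k=3 load: inc=-0.370370, refl=-0.370370·-0.333333=0.1235; V=2.222222+-0.370370+0.123457=1.9753
k=4 src: inc=0.123457, refl=0.123457·0.333333=0.0412; V=1.851852+0.123457+0.041152=2.0165
k=5 load: inc=0.041152, refl=0.041152·-0.333333=-0.0137; V=1.975309+0.041152+-0.013717=2.0027
k=6 src: inc=-0.013717, refl=-0.013717·0.333333=-0.0046; V=2.016461+-0.013717+-0.004572=1.9982
k=7 load: inc=-0.004572, refl=-0.004572·-0.333333=0.0015; V=2.002743+-0.004572+0.001524=1.9997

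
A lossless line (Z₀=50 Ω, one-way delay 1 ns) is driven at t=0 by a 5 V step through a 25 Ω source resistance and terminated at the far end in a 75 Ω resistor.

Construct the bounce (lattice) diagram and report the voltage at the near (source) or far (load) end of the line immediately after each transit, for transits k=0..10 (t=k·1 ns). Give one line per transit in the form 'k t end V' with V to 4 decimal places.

0 0 source 3.3333
1 1 load 4.0000
2 2 source 3.7778
3 3 load 3.7333
4 4 source 3.7481
5 5 load 3.7511
6 6 source 3.7501
7 7 load 3.7499
8 8 source 3.7500
9 9 load 3.7500
10 10 source 3.7500

Γ_L=0.200000, Γ_S=-0.333333; launch V₁=5·50/75=3.333333
k=0 src: V=3.3333
k=1 load: inc=3.333333, refl=3.333333·0.200000=0.6667; V=0.000000+3.333333+0.666667=4.0000
k=2 src: inc=0.666667, refl=0.666667·-0.333333=-0.2222; V=3.333333+0.666667+-0.222222=3.7778
k=3 load: inc=-0.222222, refl=-0.222222·0.200000=-0.0444; V=4.000000+-0.222222+-0.044444=3.7333
k=4 src: inc=-0.044444, refl=-0.044444·-0.333333=0.0148; V=3.777778+-0.044444+0.014815=3.7481
k=5 load: inc=0.014815, refl=0.014815·0.200000=0.0030; V=3.733333+0.014815+0.002963=3.7511
k=6 src: inc=0.002963, refl=0.002963·-0.333333=-0.0010; V=3.748148+0.002963+-0.000988=3.7501
k=7 load: inc=-0.000988, refl=-0.000988·0.200000=-0.0002; V=3.751111+-0.000988+-0.000198=3.7499
k=8 src: inc=-0.000198, refl=-0.000198·-0.333333=0.0001; V=3.750123+-0.000198+0.000066=3.7500
k=9 load: inc=0.000066, refl=0.000066·0.200000=0.0000; V=3.749926+0.000066+0.000013=3.7500
k=10 src: inc=0.000013, refl=0.000013·-0.333333=-0.0000; V=3.749992+0.000013+-0.000004=3.7500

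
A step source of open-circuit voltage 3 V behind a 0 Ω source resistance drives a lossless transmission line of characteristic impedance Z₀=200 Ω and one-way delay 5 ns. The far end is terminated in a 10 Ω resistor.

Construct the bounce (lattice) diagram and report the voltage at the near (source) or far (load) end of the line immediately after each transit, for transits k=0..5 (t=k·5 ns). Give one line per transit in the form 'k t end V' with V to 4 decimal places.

0 0 source 3.0000
1 5 load 0.2857
2 10 source 3.0000
3 15 load 0.5442
4 20 source 3.0000
5 25 load 0.7781

Γ_L=-0.904762, Γ_S=-1.000000; launch V₁=3·200/200=3.000000
k=0 src: V=3.0000
k=1 load: inc=3.000000, refl=3.000000·-0.904762=-2.7143; V=0.000000+3.000000+-2.714286=0.2857
k=2 src: inc=-2.714286, refl=-2.714286·-1.000000=2.7143; V=3.000000+-2.714286+2.714286=3.0000
k=3 load: inc=2.714286, refl=2.714286·-0.904762=-2.4558; V=0.285714+2.714286+-2.455782=0.5442
k=4 src: inc=-2.455782, refl=-2.455782·-1.000000=2.4558; V=3.000000+-2.455782+2.455782=3.0000
k=5 load: inc=2.455782, refl=2.455782·-0.904762=-2.2219; V=0.544218+2.455782+-2.221898=0.7781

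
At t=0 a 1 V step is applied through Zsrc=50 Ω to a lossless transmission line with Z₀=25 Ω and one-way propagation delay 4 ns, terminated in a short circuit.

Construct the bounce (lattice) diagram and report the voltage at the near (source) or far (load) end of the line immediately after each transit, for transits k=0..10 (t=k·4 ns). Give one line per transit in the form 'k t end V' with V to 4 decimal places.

0 0 source 0.3333
1 4 load 0.0000
2 8 source -0.1111
3 12 load 0.0000
4 16 source 0.0370
5 20 load 0.0000
6 24 source -0.0123
7 28 load 0.0000
8 32 source 0.0041
9 36 load 0.0000
10 40 source -0.0014

Γ_L=-1.000000, Γ_S=0.333333; launch V₁=1·25/75=0.333333
k=0 src: V=0.3333
k=1 load: inc=0.333333, refl=0.333333·-1.000000=-0.3333; V=0.000000+0.333333+-0.333333=0.0000
k=2 src: inc=-0.333333, refl=-0.333333·0.333333=-0.1111; V=0.333333+-0.333333+-0.111111=-0.1111
k=3 load: inc=-0.111111, refl=-0.111111·-1.000000=0.1111; V=0.000000+-0.111111+0.111111=0.0000
k=4 src: inc=0.111111, refl=0.111111·0.333333=0.0370; V=-0.111111+0.111111+0.037037=0.0370
k=5 load: inc=0.037037, refl=0.037037·-1.000000=-0.0370; V=0.000000+0.037037+-0.037037=0.0000
k=6 src: inc=-0.037037, refl=-0.037037·0.333333=-0.0123; V=0.037037+-0.037037+-0.012346=-0.0123
k=7 load: inc=-0.012346, refl=-0.012346·-1.000000=0.0123; V=0.000000+-0.012346+0.012346=0.0000
k=8 src: inc=0.012346, refl=0.012346·0.333333=0.0041; V=-0.012346+0.012346+0.004115=0.0041
k=9 load: inc=0.004115, refl=0.004115·-1.000000=-0.0041; V=0.000000+0.004115+-0.004115=0.0000
k=10 src: inc=-0.004115, refl=-0.004115·0.333333=-0.0014; V=0.004115+-0.004115+-0.001372=-0.0014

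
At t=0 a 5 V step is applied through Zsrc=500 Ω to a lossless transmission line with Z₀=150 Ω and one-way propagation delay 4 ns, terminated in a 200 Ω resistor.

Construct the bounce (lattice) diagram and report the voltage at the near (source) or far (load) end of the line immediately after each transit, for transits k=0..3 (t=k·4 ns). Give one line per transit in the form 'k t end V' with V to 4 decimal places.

Γ_L=0.142857, Γ_S=0.538462; launch V₁=5·150/650=1.153846
k=0 src: V=1.1538
k=1 load: inc=1.153846, refl=1.153846·0.142857=0.1648; V=0.000000+1.153846+0.164835=1.3187
k=2 src: inc=0.164835, refl=0.164835·0.538462=0.0888; V=1.153846+0.164835+0.088757=1.4074
k=3 load: inc=0.088757, refl=0.088757·0.142857=0.0127; V=1.318681+0.088757+0.012680=1.4201

0 0 source 1.1538
1 4 load 1.3187
2 8 source 1.4074
3 12 load 1.4201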